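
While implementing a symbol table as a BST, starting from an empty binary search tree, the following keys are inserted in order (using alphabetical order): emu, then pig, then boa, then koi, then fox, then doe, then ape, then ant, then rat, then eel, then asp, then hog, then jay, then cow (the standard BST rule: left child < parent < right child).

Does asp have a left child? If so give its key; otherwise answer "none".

Insert emu: tree is empty, so emu becomes the root.
Insert pig: pig > emu → go right. Place as right child of emu.
Insert boa: boa < emu → go left. Place as left child of emu.
Insert koi: koi > emu → go right; koi < pig → go left. Place as left child of pig.
Insert fox: fox > emu → go right; fox < pig → go left; fox < koi → go left. Place as left child of koi.
Insert doe: doe < emu → go left; doe > boa → go right. Place as right child of boa.
Insert ape: ape < emu → go left; ape < boa → go left. Place as left child of boa.
Insert ant: ant < emu → go left; ant < boa → go left; ant < ape → go left. Place as left child of ape.
Insert rat: rat > emu → go right; rat > pig → go right. Place as right child of pig.
Insert eel: eel < emu → go left; eel > boa → go right; eel > doe → go right. Place as right child of doe.
Insert asp: asp < emu → go left; asp < boa → go left; asp > ape → go right. Place as right child of ape.
Insert hog: hog > emu → go right; hog < pig → go left; hog < koi → go left; hog > fox → go right. Place as right child of fox.
Insert jay: jay > emu → go right; jay < pig → go left; jay < koi → go left; jay > fox → go right; jay > hog → go right. Place as right child of hog.
Insert cow: cow < emu → go left; cow > boa → go right; cow < doe → go left. Place as left child of doe.

none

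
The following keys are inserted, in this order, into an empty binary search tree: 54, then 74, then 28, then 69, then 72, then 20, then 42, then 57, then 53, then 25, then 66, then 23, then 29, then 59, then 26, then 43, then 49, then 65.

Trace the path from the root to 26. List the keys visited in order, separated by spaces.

54: root
74: right child of 54 (depth 1)
28: left child of 54 (depth 1)
69: left child of 74 (depth 2)
72: right child of 69 (depth 3)
20: left child of 28 (depth 2)
42: right child of 28 (depth 2)
57: left child of 69 (depth 3)
53: right child of 42 (depth 3)
25: right child of 20 (depth 3)
66: right child of 57 (depth 4)
23: left child of 25 (depth 4)
29: left child of 42 (depth 3)
59: left child of 66 (depth 5)
26: right child of 25 (depth 4)
43: left child of 53 (depth 4)
49: right child of 43 (depth 5)
65: right child of 59 (depth 6)

54 28 20 25 26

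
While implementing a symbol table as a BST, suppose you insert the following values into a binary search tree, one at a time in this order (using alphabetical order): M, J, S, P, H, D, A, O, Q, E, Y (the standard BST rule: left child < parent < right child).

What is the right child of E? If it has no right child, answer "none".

Insert M: tree is empty, so M becomes the root.
Insert J: J < M → go left. Place as left child of M.
Insert S: S > M → go right. Place as right child of M.
Insert P: P > M → go right; P < S → go left. Place as left child of S.
Insert H: H < M → go left; H < J → go left. Place as left child of J.
Insert D: D < M → go left; D < J → go left; D < H → go left. Place as left child of H.
Insert A: A < M → go left; A < J → go left; A < H → go left; A < D → go left. Place as left child of D.
Insert O: O > M → go right; O < S → go left; O < P → go left. Place as left child of P.
Insert Q: Q > M → go right; Q < S → go left; Q > P → go right. Place as right child of P.
Insert E: E < M → go left; E < J → go left; E < H → go left; E > D → go right. Place as right child of D.
Insert Y: Y > M → go right; Y > S → go right. Place as right child of S.

none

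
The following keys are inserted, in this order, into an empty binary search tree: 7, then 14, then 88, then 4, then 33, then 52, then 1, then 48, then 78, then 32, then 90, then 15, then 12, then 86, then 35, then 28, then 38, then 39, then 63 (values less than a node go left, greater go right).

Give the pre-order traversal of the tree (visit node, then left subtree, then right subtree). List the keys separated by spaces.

7: root
14: right child of 7 (depth 1)
88: right child of 14 (depth 2)
4: left child of 7 (depth 1)
33: left child of 88 (depth 3)
52: right child of 33 (depth 4)
1: left child of 4 (depth 2)
48: left child of 52 (depth 5)
78: right child of 52 (depth 5)
32: left child of 33 (depth 4)
90: right child of 88 (depth 3)
15: left child of 32 (depth 5)
12: left child of 14 (depth 2)
86: right child of 78 (depth 6)
35: left child of 48 (depth 6)
28: right child of 15 (depth 6)
38: right child of 35 (depth 7)
39: right child of 38 (depth 8)
63: left child of 78 (depth 6)

7 4 1 14 12 88 33 32 15 28 52 48 35 38 39 78 63 86 90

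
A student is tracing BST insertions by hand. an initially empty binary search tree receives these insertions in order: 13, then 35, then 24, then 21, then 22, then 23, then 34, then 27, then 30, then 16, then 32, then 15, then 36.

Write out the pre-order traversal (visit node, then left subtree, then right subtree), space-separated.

13 35 24 21 16 15 22 23 34 27 30 32 36

Insert 13: tree is empty, so 13 becomes the root.
Insert 35: 35 > 13 → go right. Place as right child of 13.
Insert 24: 24 > 13 → go right; 24 < 35 → go left. Place as left child of 35.
Insert 21: 21 > 13 → go right; 21 < 35 → go left; 21 < 24 → go left. Place as left child of 24.
Insert 22: 22 > 13 → go right; 22 < 35 → go left; 22 < 24 → go left; 22 > 21 → go right. Place as right child of 21.
Insert 23: 23 > 13 → go right; 23 < 35 → go left; 23 < 24 → go left; 23 > 21 → go right; 23 > 22 → go right. Place as right child of 22.
Insert 34: 34 > 13 → go right; 34 < 35 → go left; 34 > 24 → go right. Place as right child of 24.
Insert 27: 27 > 13 → go right; 27 < 35 → go left; 27 > 24 → go right; 27 < 34 → go left. Place as left child of 34.
Insert 30: 30 > 13 → go right; 30 < 35 → go left; 30 > 24 → go right; 30 < 34 → go left; 30 > 27 → go right. Place as right child of 27.
Insert 16: 16 > 13 → go right; 16 < 35 → go left; 16 < 24 → go left; 16 < 21 → go left. Place as left child of 21.
Insert 32: 32 > 13 → go right; 32 < 35 → go left; 32 > 24 → go right; 32 < 34 → go left; 32 > 27 → go right; 32 > 30 → go right. Place as right child of 30.
Insert 15: 15 > 13 → go right; 15 < 35 → go left; 15 < 24 → go left; 15 < 21 → go left; 15 < 16 → go left. Place as left child of 16.
Insert 36: 36 > 13 → go right; 36 > 35 → go right. Place as right child of 35.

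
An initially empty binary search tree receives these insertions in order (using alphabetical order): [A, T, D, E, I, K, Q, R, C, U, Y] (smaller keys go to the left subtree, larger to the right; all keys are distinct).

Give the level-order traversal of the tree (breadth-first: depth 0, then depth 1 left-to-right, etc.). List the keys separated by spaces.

A T D U C E Y I K Q R

A: root
T: right child of A (depth 1)
D: left child of T (depth 2)
E: right child of D (depth 3)
I: right child of E (depth 4)
K: right child of I (depth 5)
Q: right child of K (depth 6)
R: right child of Q (depth 7)
C: left child of D (depth 3)
U: right child of T (depth 2)
Y: right child of U (depth 3)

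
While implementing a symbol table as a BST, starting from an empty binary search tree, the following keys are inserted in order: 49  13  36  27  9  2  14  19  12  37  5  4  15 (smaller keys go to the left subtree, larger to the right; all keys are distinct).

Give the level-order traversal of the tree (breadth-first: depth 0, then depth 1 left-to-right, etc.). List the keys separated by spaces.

49 13 9 36 2 12 27 37 5 14 4 19 15

49: root
13: left child of 49 (depth 1)
36: right child of 13 (depth 2)
27: left child of 36 (depth 3)
9: left child of 13 (depth 2)
2: left child of 9 (depth 3)
14: left child of 27 (depth 4)
19: right child of 14 (depth 5)
12: right child of 9 (depth 3)
37: right child of 36 (depth 3)
5: right child of 2 (depth 4)
4: left child of 5 (depth 5)
15: left child of 19 (depth 6)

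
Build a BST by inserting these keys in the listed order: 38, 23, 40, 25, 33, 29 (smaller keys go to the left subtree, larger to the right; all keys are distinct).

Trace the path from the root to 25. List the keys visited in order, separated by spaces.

Resulting structure (node: left, right):
  38: L=23, R=40
  23: L=–, R=25
  40: L=–, R=–
  25: L=–, R=33
  33: L=29, R=–
  29: L=–, R=–

38 23 25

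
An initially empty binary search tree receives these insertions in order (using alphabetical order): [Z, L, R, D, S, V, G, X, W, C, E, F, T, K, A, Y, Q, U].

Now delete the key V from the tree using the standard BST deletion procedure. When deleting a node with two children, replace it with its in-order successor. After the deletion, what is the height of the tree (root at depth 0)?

6

Insert Z: tree is empty, so Z becomes the root.
Insert L: L < Z → go left. Place as left child of Z.
Insert R: R < Z → go left; R > L → go right. Place as right child of L.
Insert D: D < Z → go left; D < L → go left. Place as left child of L.
Insert S: S < Z → go left; S > L → go right; S > R → go right. Place as right child of R.
Insert V: V < Z → go left; V > L → go right; V > R → go right; V > S → go right. Place as right child of S.
Insert G: G < Z → go left; G < L → go left; G > D → go right. Place as right child of D.
Insert X: X < Z → go left; X > L → go right; X > R → go right; X > S → go right; X > V → go right. Place as right child of V.
Insert W: W < Z → go left; W > L → go right; W > R → go right; W > S → go right; W > V → go right; W < X → go left. Place as left child of X.
Insert C: C < Z → go left; C < L → go left; C < D → go left. Place as left child of D.
Insert E: E < Z → go left; E < L → go left; E > D → go right; E < G → go left. Place as left child of G.
Insert F: F < Z → go left; F < L → go left; F > D → go right; F < G → go left; F > E → go right. Place as right child of E.
Insert T: T < Z → go left; T > L → go right; T > R → go right; T > S → go right; T < V → go left. Place as left child of V.
Insert K: K < Z → go left; K < L → go left; K > D → go right; K > G → go right. Place as right child of G.
Insert A: A < Z → go left; A < L → go left; A < D → go left; A < C → go left. Place as left child of C.
Insert Y: Y < Z → go left; Y > L → go right; Y > R → go right; Y > S → go right; Y > V → go right; Y > X → go right. Place as right child of X.
Insert Q: Q < Z → go left; Q > L → go right; Q < R → go left. Place as left child of R.
Insert U: U < Z → go left; U > L → go right; U > R → go right; U > S → go right; U < V → go left; U > T → go right. Place as right child of T.

Delete V (two children — replace with in-order successor).
After deletion, deepest node is Y at depth 6.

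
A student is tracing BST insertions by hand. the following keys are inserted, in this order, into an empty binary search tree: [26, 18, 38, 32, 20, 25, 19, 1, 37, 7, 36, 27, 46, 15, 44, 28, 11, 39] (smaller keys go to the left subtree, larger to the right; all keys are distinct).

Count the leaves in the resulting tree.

Resulting structure (node: left, right):
  26: L=18, R=38
  18: L=1, R=20
  38: L=32, R=46
  32: L=27, R=37
  20: L=19, R=25
  25: L=–, R=–
  19: L=–, R=–
  1: L=–, R=7
  37: L=36, R=–
  7: L=–, R=15
  36: L=–, R=–
  27: L=–, R=28
  46: L=44, R=–
  15: L=11, R=–
  44: L=39, R=–
  28: L=–, R=–
  11: L=–, R=–
  39: L=–, R=–

Leaves: 11, 19, 25, 28, 36, 39 — 6 in total.

6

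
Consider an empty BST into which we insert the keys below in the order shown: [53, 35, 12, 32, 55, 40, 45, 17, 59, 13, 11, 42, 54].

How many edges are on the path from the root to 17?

4

Insert 53: tree is empty, so 53 becomes the root.
Insert 35: 35 < 53 → go left. Place as left child of 53.
Insert 12: 12 < 53 → go left; 12 < 35 → go left. Place as left child of 35.
Insert 32: 32 < 53 → go left; 32 < 35 → go left; 32 > 12 → go right. Place as right child of 12.
Insert 55: 55 > 53 → go right. Place as right child of 53.
Insert 40: 40 < 53 → go left; 40 > 35 → go right. Place as right child of 35.
Insert 45: 45 < 53 → go left; 45 > 35 → go right; 45 > 40 → go right. Place as right child of 40.
Insert 17: 17 < 53 → go left; 17 < 35 → go left; 17 > 12 → go right; 17 < 32 → go left. Place as left child of 32.
Insert 59: 59 > 53 → go right; 59 > 55 → go right. Place as right child of 55.
Insert 13: 13 < 53 → go left; 13 < 35 → go left; 13 > 12 → go right; 13 < 32 → go left; 13 < 17 → go left. Place as left child of 17.
Insert 11: 11 < 53 → go left; 11 < 35 → go left; 11 < 12 → go left. Place as left child of 12.
Insert 42: 42 < 53 → go left; 42 > 35 → go right; 42 > 40 → go right; 42 < 45 → go left. Place as left child of 45.
Insert 54: 54 > 53 → go right; 54 < 55 → go left. Place as left child of 55.

Path to 17: 53 → 35 → 12 → 32 → 17, which is 4 edges.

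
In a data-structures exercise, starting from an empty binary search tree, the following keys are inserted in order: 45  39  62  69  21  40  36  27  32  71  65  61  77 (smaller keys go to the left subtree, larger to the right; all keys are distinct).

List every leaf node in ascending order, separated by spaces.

Resulting structure (node: left, right):
  45: L=39, R=62
  39: L=21, R=40
  62: L=61, R=69
  69: L=65, R=71
  21: L=–, R=36
  40: L=–, R=–
  36: L=27, R=–
  27: L=–, R=32
  32: L=–, R=–
  71: L=–, R=77
  65: L=–, R=–
  61: L=–, R=–
  77: L=–, R=–

32 40 61 65 77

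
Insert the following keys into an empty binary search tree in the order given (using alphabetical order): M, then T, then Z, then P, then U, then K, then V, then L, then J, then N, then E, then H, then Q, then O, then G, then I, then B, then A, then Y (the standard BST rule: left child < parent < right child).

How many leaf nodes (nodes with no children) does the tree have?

7

M: root
T: right child of M (depth 1)
Z: right child of T (depth 2)
P: left child of T (depth 2)
U: left child of Z (depth 3)
K: left child of M (depth 1)
V: right child of U (depth 4)
L: right child of K (depth 2)
J: left child of K (depth 2)
N: left child of P (depth 3)
E: left child of J (depth 3)
H: right child of E (depth 4)
Q: right child of P (depth 3)
O: right child of N (depth 4)
G: left child of H (depth 5)
I: right child of H (depth 5)
B: left child of E (depth 4)
A: left child of B (depth 5)
Y: right child of V (depth 5)

Leaves: A, G, I, L, O, Q, Y — 7 in total.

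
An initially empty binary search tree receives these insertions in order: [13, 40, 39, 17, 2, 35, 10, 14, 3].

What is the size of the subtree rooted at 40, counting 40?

5

13: root
40: right child of 13 (depth 1)
39: left child of 40 (depth 2)
17: left child of 39 (depth 3)
2: left child of 13 (depth 1)
35: right child of 17 (depth 4)
10: right child of 2 (depth 2)
14: left child of 17 (depth 4)
3: left child of 10 (depth 3)

Subtree rooted at 40 contains: 40, 39, 17, 14, 35 — 5 nodes.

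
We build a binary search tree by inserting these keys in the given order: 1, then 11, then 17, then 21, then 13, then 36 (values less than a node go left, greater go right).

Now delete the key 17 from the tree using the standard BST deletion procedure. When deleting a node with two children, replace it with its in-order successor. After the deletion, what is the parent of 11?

1

Insert 1: tree is empty, so 1 becomes the root.
Insert 11: 11 > 1 → go right. Place as right child of 1.
Insert 17: 17 > 1 → go right; 17 > 11 → go right. Place as right child of 11.
Insert 21: 21 > 1 → go right; 21 > 11 → go right; 21 > 17 → go right. Place as right child of 17.
Insert 13: 13 > 1 → go right; 13 > 11 → go right; 13 < 17 → go left. Place as left child of 17.
Insert 36: 36 > 1 → go right; 36 > 11 → go right; 36 > 17 → go right; 36 > 21 → go right. Place as right child of 21.

Delete 17 (two children — replace with in-order successor).
After deletion, 11's parent is 1.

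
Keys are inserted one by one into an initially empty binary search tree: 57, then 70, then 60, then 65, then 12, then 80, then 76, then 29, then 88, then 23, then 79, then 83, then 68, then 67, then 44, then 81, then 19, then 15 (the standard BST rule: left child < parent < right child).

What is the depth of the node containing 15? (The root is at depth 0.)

5

Insert 57: tree is empty, so 57 becomes the root.
Insert 70: 70 > 57 → go right. Place as right child of 57.
Insert 60: 60 > 57 → go right; 60 < 70 → go left. Place as left child of 70.
Insert 65: 65 > 57 → go right; 65 < 70 → go left; 65 > 60 → go right. Place as right child of 60.
Insert 12: 12 < 57 → go left. Place as left child of 57.
Insert 80: 80 > 57 → go right; 80 > 70 → go right. Place as right child of 70.
Insert 76: 76 > 57 → go right; 76 > 70 → go right; 76 < 80 → go left. Place as left child of 80.
Insert 29: 29 < 57 → go left; 29 > 12 → go right. Place as right child of 12.
Insert 88: 88 > 57 → go right; 88 > 70 → go right; 88 > 80 → go right. Place as right child of 80.
Insert 23: 23 < 57 → go left; 23 > 12 → go right; 23 < 29 → go left. Place as left child of 29.
Insert 79: 79 > 57 → go right; 79 > 70 → go right; 79 < 80 → go left; 79 > 76 → go right. Place as right child of 76.
Insert 83: 83 > 57 → go right; 83 > 70 → go right; 83 > 80 → go right; 83 < 88 → go left. Place as left child of 88.
Insert 68: 68 > 57 → go right; 68 < 70 → go left; 68 > 60 → go right; 68 > 65 → go right. Place as right child of 65.
Insert 67: 67 > 57 → go right; 67 < 70 → go left; 67 > 60 → go right; 67 > 65 → go right; 67 < 68 → go left. Place as left child of 68.
Insert 44: 44 < 57 → go left; 44 > 12 → go right; 44 > 29 → go right. Place as right child of 29.
Insert 81: 81 > 57 → go right; 81 > 70 → go right; 81 > 80 → go right; 81 < 88 → go left; 81 < 83 → go left. Place as left child of 83.
Insert 19: 19 < 57 → go left; 19 > 12 → go right; 19 < 29 → go left; 19 < 23 → go left. Place as left child of 23.
Insert 15: 15 < 57 → go left; 15 > 12 → go right; 15 < 29 → go left; 15 < 23 → go left; 15 < 19 → go left. Place as left child of 19.

Path to 15: 57 → 12 → 29 → 23 → 19 → 15, which is 5 edges.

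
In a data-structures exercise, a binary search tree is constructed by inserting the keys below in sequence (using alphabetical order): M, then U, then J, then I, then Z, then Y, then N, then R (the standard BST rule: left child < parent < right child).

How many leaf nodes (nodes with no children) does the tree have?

Insert M: tree is empty, so M becomes the root.
Insert U: U > M → go right. Place as right child of M.
Insert J: J < M → go left. Place as left child of M.
Insert I: I < M → go left; I < J → go left. Place as left child of J.
Insert Z: Z > M → go right; Z > U → go right. Place as right child of U.
Insert Y: Y > M → go right; Y > U → go right; Y < Z → go left. Place as left child of Z.
Insert N: N > M → go right; N < U → go left. Place as left child of U.
Insert R: R > M → go right; R < U → go left; R > N → go right. Place as right child of N.

Leaves: I, R, Y — 3 in total.

3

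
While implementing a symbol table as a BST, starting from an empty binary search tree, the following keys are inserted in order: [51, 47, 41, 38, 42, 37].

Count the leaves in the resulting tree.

2

51: root
47: left child of 51 (depth 1)
41: left child of 47 (depth 2)
38: left child of 41 (depth 3)
42: right child of 41 (depth 3)
37: left child of 38 (depth 4)

Leaves: 37, 42 — 2 in total.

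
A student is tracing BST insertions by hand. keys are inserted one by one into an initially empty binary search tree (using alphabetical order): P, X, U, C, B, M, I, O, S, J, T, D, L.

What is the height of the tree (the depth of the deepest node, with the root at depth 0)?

Resulting structure (node: left, right):
  P: L=C, R=X
  X: L=U, R=–
  U: L=S, R=–
  C: L=B, R=M
  B: L=–, R=–
  M: L=I, R=O
  I: L=D, R=J
  O: L=–, R=–
  S: L=–, R=T
  J: L=–, R=L
  T: L=–, R=–
  D: L=–, R=–
  L: L=–, R=–

The deepest node is L at depth 5.

5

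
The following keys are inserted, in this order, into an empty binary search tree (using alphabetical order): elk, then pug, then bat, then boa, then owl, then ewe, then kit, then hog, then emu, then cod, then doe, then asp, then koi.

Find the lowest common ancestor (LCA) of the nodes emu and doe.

Insert elk: tree is empty, so elk becomes the root.
Insert pug: pug > elk → go right. Place as right child of elk.
Insert bat: bat < elk → go left. Place as left child of elk.
Insert boa: boa < elk → go left; boa > bat → go right. Place as right child of bat.
Insert owl: owl > elk → go right; owl < pug → go left. Place as left child of pug.
Insert ewe: ewe > elk → go right; ewe < pug → go left; ewe < owl → go left. Place as left child of owl.
Insert kit: kit > elk → go right; kit < pug → go left; kit < owl → go left; kit > ewe → go right. Place as right child of ewe.
Insert hog: hog > elk → go right; hog < pug → go left; hog < owl → go left; hog > ewe → go right; hog < kit → go left. Place as left child of kit.
Insert emu: emu > elk → go right; emu < pug → go left; emu < owl → go left; emu < ewe → go left. Place as left child of ewe.
Insert cod: cod < elk → go left; cod > bat → go right; cod > boa → go right. Place as right child of boa.
Insert doe: doe < elk → go left; doe > bat → go right; doe > boa → go right; doe > cod → go right. Place as right child of cod.
Insert asp: asp < elk → go left; asp < bat → go left. Place as left child of bat.
Insert koi: koi > elk → go right; koi < pug → go left; koi < owl → go left; koi > ewe → go right; koi > kit → go right. Place as right child of kit.

Path to emu: elk → pug → owl → ewe → emu
Path to doe: elk → bat → boa → cod → doe
The paths share a prefix ending at elk, then split left and right.

elk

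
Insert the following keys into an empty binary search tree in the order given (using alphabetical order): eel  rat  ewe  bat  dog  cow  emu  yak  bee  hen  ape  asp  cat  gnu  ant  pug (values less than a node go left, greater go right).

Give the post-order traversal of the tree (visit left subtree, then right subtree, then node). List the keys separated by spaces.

ant asp ape cat bee cow dog bat emu gnu pug hen ewe yak rat eel

Insert eel: tree is empty, so eel becomes the root.
Insert rat: rat > eel → go right. Place as right child of eel.
Insert ewe: ewe > eel → go right; ewe < rat → go left. Place as left child of rat.
Insert bat: bat < eel → go left. Place as left child of eel.
Insert dog: dog < eel → go left; dog > bat → go right. Place as right child of bat.
Insert cow: cow < eel → go left; cow > bat → go right; cow < dog → go left. Place as left child of dog.
Insert emu: emu > eel → go right; emu < rat → go left; emu < ewe → go left. Place as left child of ewe.
Insert yak: yak > eel → go right; yak > rat → go right. Place as right child of rat.
Insert bee: bee < eel → go left; bee > bat → go right; bee < dog → go left; bee < cow → go left. Place as left child of cow.
Insert hen: hen > eel → go right; hen < rat → go left; hen > ewe → go right. Place as right child of ewe.
Insert ape: ape < eel → go left; ape < bat → go left. Place as left child of bat.
Insert asp: asp < eel → go left; asp < bat → go left; asp > ape → go right. Place as right child of ape.
Insert cat: cat < eel → go left; cat > bat → go right; cat < dog → go left; cat < cow → go left; cat > bee → go right. Place as right child of bee.
Insert gnu: gnu > eel → go right; gnu < rat → go left; gnu > ewe → go right; gnu < hen → go left. Place as left child of hen.
Insert ant: ant < eel → go left; ant < bat → go left; ant < ape → go left. Place as left child of ape.
Insert pug: pug > eel → go right; pug < rat → go left; pug > ewe → go right; pug > hen → go right. Place as right child of hen.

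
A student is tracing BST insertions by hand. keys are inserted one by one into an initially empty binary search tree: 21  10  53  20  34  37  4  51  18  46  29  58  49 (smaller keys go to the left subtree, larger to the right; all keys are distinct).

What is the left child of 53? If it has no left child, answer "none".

34

21: root
10: left child of 21 (depth 1)
53: right child of 21 (depth 1)
20: right child of 10 (depth 2)
34: left child of 53 (depth 2)
37: right child of 34 (depth 3)
4: left child of 10 (depth 2)
51: right child of 37 (depth 4)
18: left child of 20 (depth 3)
46: left child of 51 (depth 5)
29: left child of 34 (depth 3)
58: right child of 53 (depth 2)
49: right child of 46 (depth 6)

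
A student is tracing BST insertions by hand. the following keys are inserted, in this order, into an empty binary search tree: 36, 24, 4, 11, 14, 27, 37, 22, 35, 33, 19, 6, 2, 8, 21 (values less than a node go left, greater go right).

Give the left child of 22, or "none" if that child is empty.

Insert 36: tree is empty, so 36 becomes the root.
Insert 24: 24 < 36 → go left. Place as left child of 36.
Insert 4: 4 < 36 → go left; 4 < 24 → go left. Place as left child of 24.
Insert 11: 11 < 36 → go left; 11 < 24 → go left; 11 > 4 → go right. Place as right child of 4.
Insert 14: 14 < 36 → go left; 14 < 24 → go left; 14 > 4 → go right; 14 > 11 → go right. Place as right child of 11.
Insert 27: 27 < 36 → go left; 27 > 24 → go right. Place as right child of 24.
Insert 37: 37 > 36 → go right. Place as right child of 36.
Insert 22: 22 < 36 → go left; 22 < 24 → go left; 22 > 4 → go right; 22 > 11 → go right; 22 > 14 → go right. Place as right child of 14.
Insert 35: 35 < 36 → go left; 35 > 24 → go right; 35 > 27 → go right. Place as right child of 27.
Insert 33: 33 < 36 → go left; 33 > 24 → go right; 33 > 27 → go right; 33 < 35 → go left. Place as left child of 35.
Insert 19: 19 < 36 → go left; 19 < 24 → go left; 19 > 4 → go right; 19 > 11 → go right; 19 > 14 → go right; 19 < 22 → go left. Place as left child of 22.
Insert 6: 6 < 36 → go left; 6 < 24 → go left; 6 > 4 → go right; 6 < 11 → go left. Place as left child of 11.
Insert 2: 2 < 36 → go left; 2 < 24 → go left; 2 < 4 → go left. Place as left child of 4.
Insert 8: 8 < 36 → go left; 8 < 24 → go left; 8 > 4 → go right; 8 < 11 → go left; 8 > 6 → go right. Place as right child of 6.
Insert 21: 21 < 36 → go left; 21 < 24 → go left; 21 > 4 → go right; 21 > 11 → go right; 21 > 14 → go right; 21 < 22 → go left; 21 > 19 → go right. Place as right child of 19.

19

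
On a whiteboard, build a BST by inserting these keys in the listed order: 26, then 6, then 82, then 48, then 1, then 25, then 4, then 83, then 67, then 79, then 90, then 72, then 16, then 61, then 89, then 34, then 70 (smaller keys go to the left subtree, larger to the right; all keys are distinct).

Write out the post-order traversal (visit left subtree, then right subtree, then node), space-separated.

4 1 16 25 6 34 61 70 72 79 67 48 89 90 83 82 26

26: root
6: left child of 26 (depth 1)
82: right child of 26 (depth 1)
48: left child of 82 (depth 2)
1: left child of 6 (depth 2)
25: right child of 6 (depth 2)
4: right child of 1 (depth 3)
83: right child of 82 (depth 2)
67: right child of 48 (depth 3)
79: right child of 67 (depth 4)
90: right child of 83 (depth 3)
72: left child of 79 (depth 5)
16: left child of 25 (depth 3)
61: left child of 67 (depth 4)
89: left child of 90 (depth 4)
34: left child of 48 (depth 3)
70: left child of 72 (depth 6)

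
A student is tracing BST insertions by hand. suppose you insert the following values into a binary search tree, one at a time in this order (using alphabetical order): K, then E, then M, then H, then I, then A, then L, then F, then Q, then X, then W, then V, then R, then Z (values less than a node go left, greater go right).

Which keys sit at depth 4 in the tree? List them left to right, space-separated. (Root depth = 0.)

W Z

K: root
E: left child of K (depth 1)
M: right child of K (depth 1)
H: right child of E (depth 2)
I: right child of H (depth 3)
A: left child of E (depth 2)
L: left child of M (depth 2)
F: left child of H (depth 3)
Q: right child of M (depth 2)
X: right child of Q (depth 3)
W: left child of X (depth 4)
V: left child of W (depth 5)
R: left child of V (depth 6)
Z: right child of X (depth 4)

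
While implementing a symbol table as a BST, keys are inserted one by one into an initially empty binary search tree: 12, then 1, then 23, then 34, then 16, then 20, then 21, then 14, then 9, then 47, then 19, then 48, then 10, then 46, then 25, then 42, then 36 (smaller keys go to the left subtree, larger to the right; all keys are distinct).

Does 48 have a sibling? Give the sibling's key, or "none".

Insert 12: tree is empty, so 12 becomes the root.
Insert 1: 1 < 12 → go left. Place as left child of 12.
Insert 23: 23 > 12 → go right. Place as right child of 12.
Insert 34: 34 > 12 → go right; 34 > 23 → go right. Place as right child of 23.
Insert 16: 16 > 12 → go right; 16 < 23 → go left. Place as left child of 23.
Insert 20: 20 > 12 → go right; 20 < 23 → go left; 20 > 16 → go right. Place as right child of 16.
Insert 21: 21 > 12 → go right; 21 < 23 → go left; 21 > 16 → go right; 21 > 20 → go right. Place as right child of 20.
Insert 14: 14 > 12 → go right; 14 < 23 → go left; 14 < 16 → go left. Place as left child of 16.
Insert 9: 9 < 12 → go left; 9 > 1 → go right. Place as right child of 1.
Insert 47: 47 > 12 → go right; 47 > 23 → go right; 47 > 34 → go right. Place as right child of 34.
Insert 19: 19 > 12 → go right; 19 < 23 → go left; 19 > 16 → go right; 19 < 20 → go left. Place as left child of 20.
Insert 48: 48 > 12 → go right; 48 > 23 → go right; 48 > 34 → go right; 48 > 47 → go right. Place as right child of 47.
Insert 10: 10 < 12 → go left; 10 > 1 → go right; 10 > 9 → go right. Place as right child of 9.
Insert 46: 46 > 12 → go right; 46 > 23 → go right; 46 > 34 → go right; 46 < 47 → go left. Place as left child of 47.
Insert 25: 25 > 12 → go right; 25 > 23 → go right; 25 < 34 → go left. Place as left child of 34.
Insert 42: 42 > 12 → go right; 42 > 23 → go right; 42 > 34 → go right; 42 < 47 → go left; 42 < 46 → go left. Place as left child of 46.
Insert 36: 36 > 12 → go right; 36 > 23 → go right; 36 > 34 → go right; 36 < 47 → go left; 36 < 46 → go left; 36 < 42 → go left. Place as left child of 42.

48's parent is 47; the other child of 47 is 46.

46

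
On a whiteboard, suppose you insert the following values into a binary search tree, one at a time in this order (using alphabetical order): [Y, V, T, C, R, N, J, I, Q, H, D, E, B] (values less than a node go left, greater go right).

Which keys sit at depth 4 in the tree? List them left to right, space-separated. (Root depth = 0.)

B R

Resulting structure (node: left, right):
  Y: L=V, R=–
  V: L=T, R=–
  T: L=C, R=–
  C: L=B, R=R
  R: L=N, R=–
  N: L=J, R=Q
  J: L=I, R=–
  I: L=H, R=–
  Q: L=–, R=–
  H: L=D, R=–
  D: L=–, R=E
  E: L=–, R=–
  B: L=–, R=–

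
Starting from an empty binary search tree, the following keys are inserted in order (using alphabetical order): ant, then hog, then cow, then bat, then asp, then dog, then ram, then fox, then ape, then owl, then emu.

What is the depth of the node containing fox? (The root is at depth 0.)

Insert ant: tree is empty, so ant becomes the root.
Insert hog: hog > ant → go right. Place as right child of ant.
Insert cow: cow > ant → go right; cow < hog → go left. Place as left child of hog.
Insert bat: bat > ant → go right; bat < hog → go left; bat < cow → go left. Place as left child of cow.
Insert asp: asp > ant → go right; asp < hog → go left; asp < cow → go left; asp < bat → go left. Place as left child of bat.
Insert dog: dog > ant → go right; dog < hog → go left; dog > cow → go right. Place as right child of cow.
Insert ram: ram > ant → go right; ram > hog → go right. Place as right child of hog.
Insert fox: fox > ant → go right; fox < hog → go left; fox > cow → go right; fox > dog → go right. Place as right child of dog.
Insert ape: ape > ant → go right; ape < hog → go left; ape < cow → go left; ape < bat → go left; ape < asp → go left. Place as left child of asp.
Insert owl: owl > ant → go right; owl > hog → go right; owl < ram → go left. Place as left child of ram.
Insert emu: emu > ant → go right; emu < hog → go left; emu > cow → go right; emu > dog → go right; emu < fox → go left. Place as left child of fox.

Path to fox: ant → hog → cow → dog → fox, which is 4 edges.

4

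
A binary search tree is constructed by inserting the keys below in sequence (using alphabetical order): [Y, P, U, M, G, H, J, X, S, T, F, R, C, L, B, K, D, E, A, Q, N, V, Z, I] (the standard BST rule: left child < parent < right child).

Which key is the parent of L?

Y: root
P: left child of Y (depth 1)
U: right child of P (depth 2)
M: left child of P (depth 2)
G: left child of M (depth 3)
H: right child of G (depth 4)
J: right child of H (depth 5)
X: right child of U (depth 3)
S: left child of U (depth 3)
T: right child of S (depth 4)
F: left child of G (depth 4)
R: left child of S (depth 4)
C: left child of F (depth 5)
L: right child of J (depth 6)
B: left child of C (depth 6)
K: left child of L (depth 7)
D: right child of C (depth 6)
E: right child of D (depth 7)
A: left child of B (depth 7)
Q: left child of R (depth 5)
N: right child of M (depth 3)
V: left child of X (depth 4)
Z: right child of Y (depth 1)
I: left child of J (depth 6)

J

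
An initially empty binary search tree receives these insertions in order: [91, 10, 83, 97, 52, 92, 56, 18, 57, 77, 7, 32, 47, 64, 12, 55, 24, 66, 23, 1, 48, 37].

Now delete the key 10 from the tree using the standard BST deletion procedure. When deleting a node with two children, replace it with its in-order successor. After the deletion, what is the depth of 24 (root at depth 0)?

91: root
10: left child of 91 (depth 1)
83: right child of 10 (depth 2)
97: right child of 91 (depth 1)
52: left child of 83 (depth 3)
92: left child of 97 (depth 2)
56: right child of 52 (depth 4)
18: left child of 52 (depth 4)
57: right child of 56 (depth 5)
77: right child of 57 (depth 6)
7: left child of 10 (depth 2)
32: right child of 18 (depth 5)
47: right child of 32 (depth 6)
64: left child of 77 (depth 7)
12: left child of 18 (depth 5)
55: left child of 56 (depth 5)
24: left child of 32 (depth 6)
66: right child of 64 (depth 8)
23: left child of 24 (depth 7)
1: left child of 7 (depth 3)
48: right child of 47 (depth 7)
37: left child of 47 (depth 7)

Delete 10 (two children — replace with in-order successor).
After deletion, path to 24: 91 → 12 → 83 → 52 → 18 → 32 → 24.

6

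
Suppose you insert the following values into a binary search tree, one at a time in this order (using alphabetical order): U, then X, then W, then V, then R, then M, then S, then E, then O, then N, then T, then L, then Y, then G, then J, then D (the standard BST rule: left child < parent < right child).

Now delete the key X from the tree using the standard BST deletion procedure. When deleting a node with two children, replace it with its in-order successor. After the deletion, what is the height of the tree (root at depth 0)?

6

Insert U: tree is empty, so U becomes the root.
Insert X: X > U → go right. Place as right child of U.
Insert W: W > U → go right; W < X → go left. Place as left child of X.
Insert V: V > U → go right; V < X → go left; V < W → go left. Place as left child of W.
Insert R: R < U → go left. Place as left child of U.
Insert M: M < U → go left; M < R → go left. Place as left child of R.
Insert S: S < U → go left; S > R → go right. Place as right child of R.
Insert E: E < U → go left; E < R → go left; E < M → go left. Place as left child of M.
Insert O: O < U → go left; O < R → go left; O > M → go right. Place as right child of M.
Insert N: N < U → go left; N < R → go left; N > M → go right; N < O → go left. Place as left child of O.
Insert T: T < U → go left; T > R → go right; T > S → go right. Place as right child of S.
Insert L: L < U → go left; L < R → go left; L < M → go left; L > E → go right. Place as right child of E.
Insert Y: Y > U → go right; Y > X → go right. Place as right child of X.
Insert G: G < U → go left; G < R → go left; G < M → go left; G > E → go right; G < L → go left. Place as left child of L.
Insert J: J < U → go left; J < R → go left; J < M → go left; J > E → go right; J < L → go left; J > G → go right. Place as right child of G.
Insert D: D < U → go left; D < R → go left; D < M → go left; D < E → go left. Place as left child of E.

Delete X (two children — replace with in-order successor).
After deletion, deepest node is J at depth 6.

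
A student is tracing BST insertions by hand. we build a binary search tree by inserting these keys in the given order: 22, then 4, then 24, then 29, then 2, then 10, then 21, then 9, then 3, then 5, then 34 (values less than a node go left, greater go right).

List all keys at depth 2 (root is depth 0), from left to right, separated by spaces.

Insert 22: tree is empty, so 22 becomes the root.
Insert 4: 4 < 22 → go left. Place as left child of 22.
Insert 24: 24 > 22 → go right. Place as right child of 22.
Insert 29: 29 > 22 → go right; 29 > 24 → go right. Place as right child of 24.
Insert 2: 2 < 22 → go left; 2 < 4 → go left. Place as left child of 4.
Insert 10: 10 < 22 → go left; 10 > 4 → go right. Place as right child of 4.
Insert 21: 21 < 22 → go left; 21 > 4 → go right; 21 > 10 → go right. Place as right child of 10.
Insert 9: 9 < 22 → go left; 9 > 4 → go right; 9 < 10 → go left. Place as left child of 10.
Insert 3: 3 < 22 → go left; 3 < 4 → go left; 3 > 2 → go right. Place as right child of 2.
Insert 5: 5 < 22 → go left; 5 > 4 → go right; 5 < 10 → go left; 5 < 9 → go left. Place as left child of 9.
Insert 34: 34 > 22 → go right; 34 > 24 → go right; 34 > 29 → go right. Place as right child of 29.

2 10 29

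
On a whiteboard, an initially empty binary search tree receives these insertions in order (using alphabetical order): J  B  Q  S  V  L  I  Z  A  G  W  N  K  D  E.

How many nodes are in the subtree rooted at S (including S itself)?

4

Resulting structure (node: left, right):
  J: L=B, R=Q
  B: L=A, R=I
  Q: L=L, R=S
  S: L=–, R=V
  V: L=–, R=Z
  L: L=K, R=N
  I: L=G, R=–
  Z: L=W, R=–
  A: L=–, R=–
  G: L=D, R=–
  W: L=–, R=–
  N: L=–, R=–
  K: L=–, R=–
  D: L=–, R=E
  E: L=–, R=–

Subtree rooted at S contains: S, V, Z, W — 4 nodes.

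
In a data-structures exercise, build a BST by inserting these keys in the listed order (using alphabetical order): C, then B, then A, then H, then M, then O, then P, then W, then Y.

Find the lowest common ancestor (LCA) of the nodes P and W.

C: root
B: left child of C (depth 1)
A: left child of B (depth 2)
H: right child of C (depth 1)
M: right child of H (depth 2)
O: right child of M (depth 3)
P: right child of O (depth 4)
W: right child of P (depth 5)
Y: right child of W (depth 6)

Path to P: C → H → M → O → P
Path to W: C → H → M → O → P → W
P lies on both paths and is an ancestor of the other node.

P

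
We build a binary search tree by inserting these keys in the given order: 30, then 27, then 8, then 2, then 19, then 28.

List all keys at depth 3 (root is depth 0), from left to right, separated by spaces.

2 19

Insert 30: tree is empty, so 30 becomes the root.
Insert 27: 27 < 30 → go left. Place as left child of 30.
Insert 8: 8 < 30 → go left; 8 < 27 → go left. Place as left child of 27.
Insert 2: 2 < 30 → go left; 2 < 27 → go left; 2 < 8 → go left. Place as left child of 8.
Insert 19: 19 < 30 → go left; 19 < 27 → go left; 19 > 8 → go right. Place as right child of 8.
Insert 28: 28 < 30 → go left; 28 > 27 → go right. Place as right child of 27.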